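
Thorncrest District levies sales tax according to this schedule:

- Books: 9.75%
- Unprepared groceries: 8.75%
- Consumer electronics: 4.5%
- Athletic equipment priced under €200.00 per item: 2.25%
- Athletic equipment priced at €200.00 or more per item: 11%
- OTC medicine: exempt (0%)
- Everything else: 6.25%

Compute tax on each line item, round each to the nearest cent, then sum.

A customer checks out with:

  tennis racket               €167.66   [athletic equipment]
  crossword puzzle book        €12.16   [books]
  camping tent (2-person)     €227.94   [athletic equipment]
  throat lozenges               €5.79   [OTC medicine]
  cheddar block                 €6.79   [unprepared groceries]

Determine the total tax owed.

€30.62

Tennis racket €167.66: athletic equipment, under €200.00 → 2.25% → €3.77
Crossword puzzle book €12.16: books → 9.75% → €1.19
Camping tent (2-person) €227.94: athletic equipment, €200.00 or more → 11% → €25.07
Throat lozenges €5.79: OTC medicine → 0% → €0.00
Cheddar block €6.79: unprepared groceries → 8.75% → €0.59
Total tax = €3.77 + €1.19 + €25.07 + €0.59 = €30.62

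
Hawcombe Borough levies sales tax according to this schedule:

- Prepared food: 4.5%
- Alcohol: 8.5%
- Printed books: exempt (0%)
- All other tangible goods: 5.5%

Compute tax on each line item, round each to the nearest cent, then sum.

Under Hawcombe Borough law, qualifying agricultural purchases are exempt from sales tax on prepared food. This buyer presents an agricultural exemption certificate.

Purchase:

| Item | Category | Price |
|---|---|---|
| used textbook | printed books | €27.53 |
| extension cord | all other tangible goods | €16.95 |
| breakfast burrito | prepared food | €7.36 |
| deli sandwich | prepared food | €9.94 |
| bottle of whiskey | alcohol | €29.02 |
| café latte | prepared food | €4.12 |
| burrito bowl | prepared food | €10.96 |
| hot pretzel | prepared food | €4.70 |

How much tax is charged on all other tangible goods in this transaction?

€0.93

Extension cord €16.95: all other tangible goods → 5.5% → €0.93
Tax on all other tangible goods = €0.93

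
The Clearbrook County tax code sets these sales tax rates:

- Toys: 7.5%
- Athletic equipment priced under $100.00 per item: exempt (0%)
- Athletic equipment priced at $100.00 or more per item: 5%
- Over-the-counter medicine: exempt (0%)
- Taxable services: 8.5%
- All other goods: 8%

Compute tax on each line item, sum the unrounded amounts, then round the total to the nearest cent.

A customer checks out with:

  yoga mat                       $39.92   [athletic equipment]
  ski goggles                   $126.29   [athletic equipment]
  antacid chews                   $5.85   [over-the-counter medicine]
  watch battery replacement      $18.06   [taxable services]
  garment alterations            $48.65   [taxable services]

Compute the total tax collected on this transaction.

Yoga mat $39.92: athletic equipment, under $100.00 → 0% → $0.00
Ski goggles $126.29: athletic equipment, $100.00 or more → 5% → $6.3145
Antacid chews $5.85: over-the-counter medicine → 0% → $0.00
Watch battery replacement $18.06: taxable services → 8.5% → $1.5351
Garment alterations $48.65: taxable services → 8.5% → $4.13525
Unrounded tax sum = $11.98485 → $11.98

$11.98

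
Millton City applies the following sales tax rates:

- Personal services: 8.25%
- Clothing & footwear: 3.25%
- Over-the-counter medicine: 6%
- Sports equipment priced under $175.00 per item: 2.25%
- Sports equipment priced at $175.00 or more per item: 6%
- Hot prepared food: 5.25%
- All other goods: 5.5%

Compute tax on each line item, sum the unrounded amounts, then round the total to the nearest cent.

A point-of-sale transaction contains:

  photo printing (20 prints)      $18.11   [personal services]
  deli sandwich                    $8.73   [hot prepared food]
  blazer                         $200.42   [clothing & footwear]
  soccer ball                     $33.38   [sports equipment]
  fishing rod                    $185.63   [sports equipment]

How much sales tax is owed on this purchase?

$20.35

Photo printing (20 prints) $18.11: personal services → 8.25% → $1.494075
Deli sandwich $8.73: hot prepared food → 5.25% → $0.458325
Blazer $200.42: clothing & footwear → 3.25% → $6.51365
Soccer ball $33.38: sports equipment, under $175.00 → 2.25% → $0.75105
Fishing rod $185.63: sports equipment, $175.00 or more → 6% → $11.1378
Unrounded tax sum = $20.3549 → $20.35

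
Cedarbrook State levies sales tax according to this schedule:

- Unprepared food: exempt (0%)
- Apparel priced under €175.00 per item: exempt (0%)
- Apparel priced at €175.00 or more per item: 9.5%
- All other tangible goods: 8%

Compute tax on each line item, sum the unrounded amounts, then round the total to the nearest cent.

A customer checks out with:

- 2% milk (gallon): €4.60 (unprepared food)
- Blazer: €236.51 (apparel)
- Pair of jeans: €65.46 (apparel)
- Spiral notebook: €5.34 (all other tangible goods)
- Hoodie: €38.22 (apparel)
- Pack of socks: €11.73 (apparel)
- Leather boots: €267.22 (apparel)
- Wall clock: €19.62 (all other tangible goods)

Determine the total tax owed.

2% milk (gallon) €4.60: unprepared food → 0% → €0.00
Blazer €236.51: apparel, €175.00 or more → 9.5% → €22.46845
Pair of jeans €65.46: apparel, under €175.00 → 0% → €0.00
Spiral notebook €5.34: all other tangible goods → 8% → €0.4272
Hoodie €38.22: apparel, under €175.00 → 0% → €0.00
Pack of socks €11.73: apparel, under €175.00 → 0% → €0.00
Leather boots €267.22: apparel, €175.00 or more → 9.5% → €25.3859
Wall clock €19.62: all other tangible goods → 8% → €1.5696
Unrounded tax sum = €49.85115 → €49.85

€49.85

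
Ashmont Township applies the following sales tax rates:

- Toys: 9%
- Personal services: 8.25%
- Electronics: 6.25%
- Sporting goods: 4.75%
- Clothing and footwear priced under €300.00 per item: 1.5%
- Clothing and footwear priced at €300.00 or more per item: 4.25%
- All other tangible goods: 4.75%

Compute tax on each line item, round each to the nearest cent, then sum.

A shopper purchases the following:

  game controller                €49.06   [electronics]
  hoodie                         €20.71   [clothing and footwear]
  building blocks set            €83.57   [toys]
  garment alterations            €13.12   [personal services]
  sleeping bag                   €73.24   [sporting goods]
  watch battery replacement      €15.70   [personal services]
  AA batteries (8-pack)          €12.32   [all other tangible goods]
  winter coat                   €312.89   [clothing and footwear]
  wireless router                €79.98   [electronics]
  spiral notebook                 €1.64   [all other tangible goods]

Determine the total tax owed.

€35.73

Game controller €49.06: electronics → 6.25% → €3.07
Hoodie €20.71: clothing and footwear, under €300.00 → 1.5% → €0.31
Building blocks set €83.57: toys → 9% → €7.52
Garment alterations €13.12: personal services → 8.25% → €1.08
Sleeping bag €73.24: sporting goods → 4.75% → €3.48
Watch battery replacement €15.70: personal services → 8.25% → €1.30
AA batteries (8-pack) €12.32: all other tangible goods → 4.75% → €0.59
Winter coat €312.89: clothing and footwear, €300.00 or more → 4.25% → €13.30
Wireless router €79.98: electronics → 6.25% → €5.00
Spiral notebook €1.64: all other tangible goods → 4.75% → €0.08
Total tax = €3.07 + €0.31 + €7.52 + €1.08 + €3.48 + €1.30 + €0.59 + €13.30 + €5.00 + €0.08 = €35.73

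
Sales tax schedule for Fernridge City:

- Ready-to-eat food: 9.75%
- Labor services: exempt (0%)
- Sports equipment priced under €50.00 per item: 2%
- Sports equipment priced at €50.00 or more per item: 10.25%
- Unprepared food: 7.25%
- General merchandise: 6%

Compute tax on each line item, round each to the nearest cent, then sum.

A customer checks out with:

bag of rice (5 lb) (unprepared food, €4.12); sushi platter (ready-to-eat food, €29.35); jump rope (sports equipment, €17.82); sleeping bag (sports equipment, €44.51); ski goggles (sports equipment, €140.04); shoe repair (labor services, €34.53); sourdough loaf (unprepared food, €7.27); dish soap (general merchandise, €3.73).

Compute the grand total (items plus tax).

€300.88

Bag of rice (5 lb) €4.12: unprepared food → 7.25% → €0.30
Sushi platter €29.35: ready-to-eat food → 9.75% → €2.86
Jump rope €17.82: sports equipment, under €50.00 → 2% → €0.36
Sleeping bag €44.51: sports equipment, under €50.00 → 2% → €0.89
Ski goggles €140.04: sports equipment, €50.00 or more → 10.25% → €14.35
Shoe repair €34.53: labor services → 0% → €0.00
Sourdough loaf €7.27: unprepared food → 7.25% → €0.53
Dish soap €3.73: general merchandise → 6% → €0.22
Subtotal = €281.37; tax = €19.51; total due = €300.88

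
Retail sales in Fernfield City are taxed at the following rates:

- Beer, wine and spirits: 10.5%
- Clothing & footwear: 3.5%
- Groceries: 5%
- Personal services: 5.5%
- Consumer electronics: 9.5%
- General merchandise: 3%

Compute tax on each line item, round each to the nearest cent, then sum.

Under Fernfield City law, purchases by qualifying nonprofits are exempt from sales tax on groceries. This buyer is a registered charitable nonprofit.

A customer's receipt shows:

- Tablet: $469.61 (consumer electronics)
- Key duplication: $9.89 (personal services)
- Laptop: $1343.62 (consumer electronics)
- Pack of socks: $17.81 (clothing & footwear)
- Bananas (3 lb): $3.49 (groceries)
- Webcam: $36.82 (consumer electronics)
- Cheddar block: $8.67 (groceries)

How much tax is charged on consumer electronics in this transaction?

Tablet $469.61: consumer electronics → 9.5% → $44.61
Laptop $1343.62: consumer electronics → 9.5% → $127.64
Webcam $36.82: consumer electronics → 9.5% → $3.50
Tax on consumer electronics = $44.61 + $127.64 + $3.50 = $175.75

$175.75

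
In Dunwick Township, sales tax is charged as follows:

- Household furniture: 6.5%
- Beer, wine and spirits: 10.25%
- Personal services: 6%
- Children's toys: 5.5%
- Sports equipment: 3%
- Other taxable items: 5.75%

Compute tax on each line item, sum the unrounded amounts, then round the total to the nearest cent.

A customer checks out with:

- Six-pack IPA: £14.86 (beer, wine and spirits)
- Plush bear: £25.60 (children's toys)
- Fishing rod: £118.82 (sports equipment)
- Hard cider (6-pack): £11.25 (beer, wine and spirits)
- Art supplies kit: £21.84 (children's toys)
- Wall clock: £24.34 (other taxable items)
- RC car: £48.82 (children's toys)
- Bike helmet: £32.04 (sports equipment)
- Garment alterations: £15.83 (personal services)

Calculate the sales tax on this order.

Six-pack IPA £14.86: beer, wine and spirits → 10.25% → £1.52315
Plush bear £25.60: children's toys → 5.5% → £1.408
Fishing rod £118.82: sports equipment → 3% → £3.5646
Hard cider (6-pack) £11.25: beer, wine and spirits → 10.25% → £1.153125
Art supplies kit £21.84: children's toys → 5.5% → £1.2012
Wall clock £24.34: other taxable items → 5.75% → £1.39955
RC car £48.82: children's toys → 5.5% → £2.6851
Bike helmet £32.04: sports equipment → 3% → £0.9612
Garment alterations £15.83: personal services → 6% → £0.9498
Unrounded tax sum = £14.845725 → £14.85

£14.85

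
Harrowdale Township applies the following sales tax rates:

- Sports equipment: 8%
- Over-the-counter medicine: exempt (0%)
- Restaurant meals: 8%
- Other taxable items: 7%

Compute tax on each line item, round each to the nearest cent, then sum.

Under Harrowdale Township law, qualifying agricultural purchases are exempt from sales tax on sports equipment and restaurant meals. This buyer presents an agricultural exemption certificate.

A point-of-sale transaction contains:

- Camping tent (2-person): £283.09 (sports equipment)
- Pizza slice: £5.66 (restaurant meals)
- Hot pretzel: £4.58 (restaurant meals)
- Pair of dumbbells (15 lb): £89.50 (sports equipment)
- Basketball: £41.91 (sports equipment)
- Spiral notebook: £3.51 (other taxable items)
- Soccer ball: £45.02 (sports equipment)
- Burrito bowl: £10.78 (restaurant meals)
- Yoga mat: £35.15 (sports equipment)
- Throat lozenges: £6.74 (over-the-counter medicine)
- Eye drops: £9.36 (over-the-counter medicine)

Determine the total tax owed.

£0.25

Camping tent (2-person) £283.09: sports equipment, buyer-exempt → 0% → £0.00
Pizza slice £5.66: restaurant meals, buyer-exempt → 0% → £0.00
Hot pretzel £4.58: restaurant meals, buyer-exempt → 0% → £0.00
Pair of dumbbells (15 lb) £89.50: sports equipment, buyer-exempt → 0% → £0.00
Basketball £41.91: sports equipment, buyer-exempt → 0% → £0.00
Spiral notebook £3.51: other taxable items → 7% → £0.25
Soccer ball £45.02: sports equipment, buyer-exempt → 0% → £0.00
Burrito bowl £10.78: restaurant meals, buyer-exempt → 0% → £0.00
Yoga mat £35.15: sports equipment, buyer-exempt → 0% → £0.00
Throat lozenges £6.74: over-the-counter medicine → 0% → £0.00
Eye drops £9.36: over-the-counter medicine → 0% → £0.00
Total tax = £0.25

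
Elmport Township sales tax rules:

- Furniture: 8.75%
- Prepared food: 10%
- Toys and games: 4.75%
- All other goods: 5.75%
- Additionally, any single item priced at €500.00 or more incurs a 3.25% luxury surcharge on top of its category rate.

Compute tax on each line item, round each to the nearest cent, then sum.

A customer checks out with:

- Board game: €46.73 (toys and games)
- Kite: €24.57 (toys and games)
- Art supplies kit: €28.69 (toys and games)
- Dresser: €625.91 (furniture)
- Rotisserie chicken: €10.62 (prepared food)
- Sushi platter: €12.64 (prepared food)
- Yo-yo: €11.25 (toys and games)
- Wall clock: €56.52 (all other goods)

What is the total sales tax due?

Board game €46.73: toys and games → 4.75% → €2.22
Kite €24.57: toys and games → 4.75% → €1.17
Art supplies kit €28.69: toys and games → 4.75% → €1.36
Dresser €625.91: furniture → 8.75% + 3.25% surcharge = 12% → €75.11
Rotisserie chicken €10.62: prepared food → 10% → €1.06
Sushi platter €12.64: prepared food → 10% → €1.26
Yo-yo €11.25: toys and games → 4.75% → €0.53
Wall clock €56.52: all other goods → 5.75% → €3.25
Total tax = €2.22 + €1.17 + €1.36 + €75.11 + €1.06 + €1.26 + €0.53 + €3.25 = €85.96

€85.96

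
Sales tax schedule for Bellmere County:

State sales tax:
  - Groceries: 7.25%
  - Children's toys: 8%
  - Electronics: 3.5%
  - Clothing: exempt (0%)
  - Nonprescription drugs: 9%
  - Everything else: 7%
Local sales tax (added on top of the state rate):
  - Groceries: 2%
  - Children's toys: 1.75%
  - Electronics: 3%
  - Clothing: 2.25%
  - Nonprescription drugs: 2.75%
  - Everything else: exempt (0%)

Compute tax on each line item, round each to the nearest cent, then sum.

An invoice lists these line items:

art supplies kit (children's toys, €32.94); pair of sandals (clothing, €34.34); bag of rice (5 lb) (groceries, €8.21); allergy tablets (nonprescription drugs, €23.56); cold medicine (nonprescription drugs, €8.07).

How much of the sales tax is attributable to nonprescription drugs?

€3.72

Allergy tablets €23.56: nonprescription drugs → 9% + 2.75% local = 11.75% → €2.77
Cold medicine €8.07: nonprescription drugs → 9% + 2.75% local = 11.75% → €0.95
Tax on nonprescription drugs = €2.77 + €0.95 = €3.72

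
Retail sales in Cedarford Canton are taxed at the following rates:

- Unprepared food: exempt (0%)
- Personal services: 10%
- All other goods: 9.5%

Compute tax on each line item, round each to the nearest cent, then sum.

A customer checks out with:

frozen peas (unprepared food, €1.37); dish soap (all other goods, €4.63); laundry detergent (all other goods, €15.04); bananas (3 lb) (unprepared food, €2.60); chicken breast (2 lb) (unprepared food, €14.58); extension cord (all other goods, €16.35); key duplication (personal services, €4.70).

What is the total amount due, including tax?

Frozen peas €1.37: unprepared food → 0% → €0.00
Dish soap €4.63: all other goods → 9.5% → €0.44
Laundry detergent €15.04: all other goods → 9.5% → €1.43
Bananas (3 lb) €2.60: unprepared food → 0% → €0.00
Chicken breast (2 lb) €14.58: unprepared food → 0% → €0.00
Extension cord €16.35: all other goods → 9.5% → €1.55
Key duplication €4.70: personal services → 10% → €0.47
Subtotal = €59.27; tax = €3.89; total due = €63.16

€63.16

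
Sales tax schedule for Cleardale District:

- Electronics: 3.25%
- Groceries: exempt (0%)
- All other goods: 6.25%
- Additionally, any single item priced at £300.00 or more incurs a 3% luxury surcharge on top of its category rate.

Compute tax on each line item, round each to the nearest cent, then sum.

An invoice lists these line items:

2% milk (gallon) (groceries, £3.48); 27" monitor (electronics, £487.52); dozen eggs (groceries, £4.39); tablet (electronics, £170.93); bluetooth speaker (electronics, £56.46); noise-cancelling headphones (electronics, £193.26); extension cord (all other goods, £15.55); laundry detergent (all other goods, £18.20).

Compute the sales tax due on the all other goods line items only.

Extension cord £15.55: all other goods → 6.25% → £0.97
Laundry detergent £18.20: all other goods → 6.25% → £1.14
Tax on all other goods = £0.97 + £1.14 = £2.11

£2.11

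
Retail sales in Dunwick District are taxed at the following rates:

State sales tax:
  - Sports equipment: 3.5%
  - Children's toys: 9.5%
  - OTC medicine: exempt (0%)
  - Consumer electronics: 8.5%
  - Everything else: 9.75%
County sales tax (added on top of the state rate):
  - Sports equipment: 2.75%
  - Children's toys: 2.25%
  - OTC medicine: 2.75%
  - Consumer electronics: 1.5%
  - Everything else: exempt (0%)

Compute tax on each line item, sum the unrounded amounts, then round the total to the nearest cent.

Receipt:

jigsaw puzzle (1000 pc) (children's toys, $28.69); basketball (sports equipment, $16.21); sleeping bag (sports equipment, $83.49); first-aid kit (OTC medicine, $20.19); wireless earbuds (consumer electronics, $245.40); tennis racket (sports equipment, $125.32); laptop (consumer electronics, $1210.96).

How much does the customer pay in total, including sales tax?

$1893.89

Jigsaw puzzle (1000 pc) $28.69: children's toys → 9.5% + 2.25% county = 11.75% → $3.371075
Basketball $16.21: sports equipment → 3.5% + 2.75% county = 6.25% → $1.013125
Sleeping bag $83.49: sports equipment → 3.5% + 2.75% county = 6.25% → $5.218125
First-aid kit $20.19: OTC medicine → 0% + 2.75% county = 2.75% → $0.555225
Wireless earbuds $245.40: consumer electronics → 8.5% + 1.5% county = 10% → $24.54
Tennis racket $125.32: sports equipment → 3.5% + 2.75% county = 6.25% → $7.8325
Laptop $1210.96: consumer electronics → 8.5% + 1.5% county = 10% → $121.096
Subtotal = $1730.26; unrounded tax = $163.62605 → $163.63; total due = $1893.89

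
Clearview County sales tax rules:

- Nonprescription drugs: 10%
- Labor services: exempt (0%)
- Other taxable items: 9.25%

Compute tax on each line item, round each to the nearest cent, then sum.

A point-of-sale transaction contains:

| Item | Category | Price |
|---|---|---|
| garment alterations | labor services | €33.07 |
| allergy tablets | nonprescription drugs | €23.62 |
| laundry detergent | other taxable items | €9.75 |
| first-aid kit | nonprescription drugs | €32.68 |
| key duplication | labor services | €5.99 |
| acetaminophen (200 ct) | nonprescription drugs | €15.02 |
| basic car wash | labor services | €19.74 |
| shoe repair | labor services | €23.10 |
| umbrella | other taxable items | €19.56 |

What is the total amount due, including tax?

€192.37

Garment alterations €33.07: labor services → 0% → €0.00
Allergy tablets €23.62: nonprescription drugs → 10% → €2.36
Laundry detergent €9.75: other taxable items → 9.25% → €0.90
First-aid kit €32.68: nonprescription drugs → 10% → €3.27
Key duplication €5.99: labor services → 0% → €0.00
Acetaminophen (200 ct) €15.02: nonprescription drugs → 10% → €1.50
Basic car wash €19.74: labor services → 0% → €0.00
Shoe repair €23.10: labor services → 0% → €0.00
Umbrella €19.56: other taxable items → 9.25% → €1.81
Subtotal = €182.53; tax = €9.84; total due = €192.37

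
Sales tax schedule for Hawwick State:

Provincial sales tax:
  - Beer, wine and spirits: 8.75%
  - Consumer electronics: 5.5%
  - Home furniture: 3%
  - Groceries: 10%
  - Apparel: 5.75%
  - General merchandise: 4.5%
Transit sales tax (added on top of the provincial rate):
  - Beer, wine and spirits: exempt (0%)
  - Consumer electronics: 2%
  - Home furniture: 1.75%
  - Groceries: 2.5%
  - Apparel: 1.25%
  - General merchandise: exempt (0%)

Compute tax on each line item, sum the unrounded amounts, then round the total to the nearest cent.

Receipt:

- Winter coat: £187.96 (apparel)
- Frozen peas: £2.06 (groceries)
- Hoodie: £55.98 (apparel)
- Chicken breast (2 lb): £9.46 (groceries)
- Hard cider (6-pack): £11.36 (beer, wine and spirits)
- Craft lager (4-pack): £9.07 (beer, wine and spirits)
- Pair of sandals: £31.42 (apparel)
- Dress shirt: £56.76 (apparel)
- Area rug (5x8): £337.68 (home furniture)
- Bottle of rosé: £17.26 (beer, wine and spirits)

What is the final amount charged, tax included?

£763.04

Winter coat £187.96: apparel → 5.75% + 1.25% transit = 7% → £13.1572
Frozen peas £2.06: groceries → 10% + 2.5% transit = 12.5% → £0.2575
Hoodie £55.98: apparel → 5.75% + 1.25% transit = 7% → £3.9186
Chicken breast (2 lb) £9.46: groceries → 10% + 2.5% transit = 12.5% → £1.1825
Hard cider (6-pack) £11.36: beer, wine and spirits → 8.75% + 0% transit = 8.75% → £0.994
Craft lager (4-pack) £9.07: beer, wine and spirits → 8.75% + 0% transit = 8.75% → £0.793625
Pair of sandals £31.42: apparel → 5.75% + 1.25% transit = 7% → £2.1994
Dress shirt £56.76: apparel → 5.75% + 1.25% transit = 7% → £3.9732
Area rug (5x8) £337.68: home furniture → 3% + 1.75% transit = 4.75% → £16.0398
Bottle of rosé £17.26: beer, wine and spirits → 8.75% + 0% transit = 8.75% → £1.51025
Subtotal = £719.01; unrounded tax = £44.026075 → £44.03; total due = £763.04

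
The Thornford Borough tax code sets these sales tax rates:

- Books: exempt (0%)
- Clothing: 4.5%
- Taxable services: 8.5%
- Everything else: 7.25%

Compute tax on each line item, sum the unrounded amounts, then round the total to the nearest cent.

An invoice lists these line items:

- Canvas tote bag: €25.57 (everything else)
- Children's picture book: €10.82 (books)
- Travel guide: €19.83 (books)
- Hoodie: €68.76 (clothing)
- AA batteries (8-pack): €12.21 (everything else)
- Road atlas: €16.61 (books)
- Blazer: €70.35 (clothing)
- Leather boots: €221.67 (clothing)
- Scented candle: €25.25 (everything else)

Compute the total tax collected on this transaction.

Canvas tote bag €25.57: everything else → 7.25% → €1.853825
Children's picture book €10.82: books → 0% → €0.00
Travel guide €19.83: books → 0% → €0.00
Hoodie €68.76: clothing → 4.5% → €3.0942
AA batteries (8-pack) €12.21: everything else → 7.25% → €0.885225
Road atlas €16.61: books → 0% → €0.00
Blazer €70.35: clothing → 4.5% → €3.16575
Leather boots €221.67: clothing → 4.5% → €9.97515
Scented candle €25.25: everything else → 7.25% → €1.830625
Unrounded tax sum = €20.804775 → €20.80

€20.80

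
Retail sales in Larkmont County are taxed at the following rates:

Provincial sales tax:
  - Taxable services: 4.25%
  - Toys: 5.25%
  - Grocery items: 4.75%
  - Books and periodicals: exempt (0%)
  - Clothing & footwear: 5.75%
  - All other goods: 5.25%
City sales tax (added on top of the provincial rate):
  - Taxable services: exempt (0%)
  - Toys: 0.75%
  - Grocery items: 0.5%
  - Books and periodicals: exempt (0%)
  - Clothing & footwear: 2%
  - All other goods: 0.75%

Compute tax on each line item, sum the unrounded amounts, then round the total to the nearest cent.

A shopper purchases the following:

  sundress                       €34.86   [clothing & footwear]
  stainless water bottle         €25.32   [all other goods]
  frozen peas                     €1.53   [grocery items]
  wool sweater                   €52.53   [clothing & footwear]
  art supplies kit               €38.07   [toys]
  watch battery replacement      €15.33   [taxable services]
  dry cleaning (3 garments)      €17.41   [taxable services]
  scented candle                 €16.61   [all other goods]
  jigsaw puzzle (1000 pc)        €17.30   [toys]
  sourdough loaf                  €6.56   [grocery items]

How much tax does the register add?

€14.43

Sundress €34.86: clothing & footwear → 5.75% + 2% city = 7.75% → €2.70165
Stainless water bottle €25.32: all other goods → 5.25% + 0.75% city = 6% → €1.5192
Frozen peas €1.53: grocery items → 4.75% + 0.5% city = 5.25% → €0.080325
Wool sweater €52.53: clothing & footwear → 5.75% + 2% city = 7.75% → €4.071075
Art supplies kit €38.07: toys → 5.25% + 0.75% city = 6% → €2.2842
Watch battery replacement €15.33: taxable services → 4.25% + 0% city = 4.25% → €0.651525
Dry cleaning (3 garments) €17.41: taxable services → 4.25% + 0% city = 4.25% → €0.739925
Scented candle €16.61: all other goods → 5.25% + 0.75% city = 6% → €0.9966
Jigsaw puzzle (1000 pc) €17.30: toys → 5.25% + 0.75% city = 6% → €1.038
Sourdough loaf €6.56: grocery items → 4.75% + 0.5% city = 5.25% → €0.3444
Unrounded tax sum = €14.4269 → €14.43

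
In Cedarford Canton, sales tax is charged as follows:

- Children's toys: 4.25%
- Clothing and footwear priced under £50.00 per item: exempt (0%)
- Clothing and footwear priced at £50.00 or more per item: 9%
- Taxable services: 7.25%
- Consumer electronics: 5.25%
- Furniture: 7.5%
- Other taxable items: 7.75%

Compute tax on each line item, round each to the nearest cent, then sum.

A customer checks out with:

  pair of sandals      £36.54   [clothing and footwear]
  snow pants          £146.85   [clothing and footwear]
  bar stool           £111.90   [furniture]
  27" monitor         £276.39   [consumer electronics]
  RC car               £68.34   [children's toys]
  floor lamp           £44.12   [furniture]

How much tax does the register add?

£42.33

Pair of sandals £36.54: clothing and footwear, under £50.00 → 0% → £0.00
Snow pants £146.85: clothing and footwear, £50.00 or more → 9% → £13.22
Bar stool £111.90: furniture → 7.5% → £8.39
27" monitor £276.39: consumer electronics → 5.25% → £14.51
RC car £68.34: children's toys → 4.25% → £2.90
Floor lamp £44.12: furniture → 7.5% → £3.31
Total tax = £13.22 + £8.39 + £14.51 + £2.90 + £3.31 = £42.33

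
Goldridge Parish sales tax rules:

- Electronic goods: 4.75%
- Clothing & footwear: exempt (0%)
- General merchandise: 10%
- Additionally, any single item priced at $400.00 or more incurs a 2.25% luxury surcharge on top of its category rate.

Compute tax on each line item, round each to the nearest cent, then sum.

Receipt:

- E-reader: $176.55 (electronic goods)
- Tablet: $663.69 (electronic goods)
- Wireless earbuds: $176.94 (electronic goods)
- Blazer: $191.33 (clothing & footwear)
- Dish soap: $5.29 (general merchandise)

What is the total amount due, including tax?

E-reader $176.55: electronic goods → 4.75% → $8.39
Tablet $663.69: electronic goods → 4.75% + 2.25% surcharge = 7% → $46.46
Wireless earbuds $176.94: electronic goods → 4.75% → $8.40
Blazer $191.33: clothing & footwear → 0% → $0.00
Dish soap $5.29: general merchandise → 10% → $0.53
Subtotal = $1213.80; tax = $63.78; total due = $1277.58

$1277.58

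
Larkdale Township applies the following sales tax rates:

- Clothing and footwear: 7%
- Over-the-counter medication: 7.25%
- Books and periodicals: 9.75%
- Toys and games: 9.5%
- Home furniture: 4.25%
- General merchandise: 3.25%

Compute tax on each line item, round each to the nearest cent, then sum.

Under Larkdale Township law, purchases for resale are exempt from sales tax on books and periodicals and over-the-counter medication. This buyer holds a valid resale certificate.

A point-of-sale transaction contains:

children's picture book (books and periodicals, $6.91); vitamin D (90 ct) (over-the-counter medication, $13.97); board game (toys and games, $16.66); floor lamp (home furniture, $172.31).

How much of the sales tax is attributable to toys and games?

Board game $16.66: toys and games → 9.5% → $1.58
Tax on toys and games = $1.58

$1.58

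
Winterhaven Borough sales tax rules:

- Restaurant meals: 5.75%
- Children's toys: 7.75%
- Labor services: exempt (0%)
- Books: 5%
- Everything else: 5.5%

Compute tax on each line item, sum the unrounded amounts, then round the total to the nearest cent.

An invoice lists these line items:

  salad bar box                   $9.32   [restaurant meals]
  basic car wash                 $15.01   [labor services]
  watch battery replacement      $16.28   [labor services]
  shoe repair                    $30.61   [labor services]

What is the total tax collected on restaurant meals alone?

$0.54

Salad bar box $9.32: restaurant meals → 5.75% → $0.5359
Tax on restaurant meals: unrounded sum = $0.5359 → $0.54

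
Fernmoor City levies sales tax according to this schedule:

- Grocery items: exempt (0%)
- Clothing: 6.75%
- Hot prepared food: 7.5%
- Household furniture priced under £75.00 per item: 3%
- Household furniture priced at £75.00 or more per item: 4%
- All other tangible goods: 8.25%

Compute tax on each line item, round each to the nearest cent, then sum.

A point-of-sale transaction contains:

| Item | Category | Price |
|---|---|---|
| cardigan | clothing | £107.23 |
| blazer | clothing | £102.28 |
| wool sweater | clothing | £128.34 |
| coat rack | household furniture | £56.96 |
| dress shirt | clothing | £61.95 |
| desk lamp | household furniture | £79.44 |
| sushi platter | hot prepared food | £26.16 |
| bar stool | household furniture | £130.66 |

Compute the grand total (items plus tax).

Cardigan £107.23: clothing → 6.75% → £7.24
Blazer £102.28: clothing → 6.75% → £6.90
Wool sweater £128.34: clothing → 6.75% → £8.66
Coat rack £56.96: household furniture, under £75.00 → 3% → £1.71
Dress shirt £61.95: clothing → 6.75% → £4.18
Desk lamp £79.44: household furniture, £75.00 or more → 4% → £3.18
Sushi platter £26.16: hot prepared food → 7.5% → £1.96
Bar stool £130.66: household furniture, £75.00 or more → 4% → £5.23
Subtotal = £693.02; tax = £39.06; total due = £732.08

£732.08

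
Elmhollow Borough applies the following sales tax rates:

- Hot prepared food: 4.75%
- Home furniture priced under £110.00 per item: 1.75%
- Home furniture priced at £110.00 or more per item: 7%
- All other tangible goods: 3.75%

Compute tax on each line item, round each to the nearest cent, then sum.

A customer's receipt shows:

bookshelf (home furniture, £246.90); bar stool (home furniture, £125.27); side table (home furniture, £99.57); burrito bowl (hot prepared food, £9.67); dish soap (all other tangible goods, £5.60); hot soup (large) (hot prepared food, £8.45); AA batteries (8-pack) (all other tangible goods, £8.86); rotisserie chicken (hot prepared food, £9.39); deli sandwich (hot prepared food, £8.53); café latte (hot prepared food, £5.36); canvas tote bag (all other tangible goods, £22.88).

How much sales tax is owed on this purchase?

£31.16

Bookshelf £246.90: home furniture, £110.00 or more → 7% → £17.28
Bar stool £125.27: home furniture, £110.00 or more → 7% → £8.77
Side table £99.57: home furniture, under £110.00 → 1.75% → £1.74
Burrito bowl £9.67: hot prepared food → 4.75% → £0.46
Dish soap £5.60: all other tangible goods → 3.75% → £0.21
Hot soup (large) £8.45: hot prepared food → 4.75% → £0.40
AA batteries (8-pack) £8.86: all other tangible goods → 3.75% → £0.33
Rotisserie chicken £9.39: hot prepared food → 4.75% → £0.45
Deli sandwich £8.53: hot prepared food → 4.75% → £0.41
Café latte £5.36: hot prepared food → 4.75% → £0.25
Canvas tote bag £22.88: all other tangible goods → 3.75% → £0.86
Total tax = £17.28 + £8.77 + £1.74 + £0.46 + £0.21 + £0.40 + £0.33 + £0.45 + £0.41 + £0.25 + £0.86 = £31.16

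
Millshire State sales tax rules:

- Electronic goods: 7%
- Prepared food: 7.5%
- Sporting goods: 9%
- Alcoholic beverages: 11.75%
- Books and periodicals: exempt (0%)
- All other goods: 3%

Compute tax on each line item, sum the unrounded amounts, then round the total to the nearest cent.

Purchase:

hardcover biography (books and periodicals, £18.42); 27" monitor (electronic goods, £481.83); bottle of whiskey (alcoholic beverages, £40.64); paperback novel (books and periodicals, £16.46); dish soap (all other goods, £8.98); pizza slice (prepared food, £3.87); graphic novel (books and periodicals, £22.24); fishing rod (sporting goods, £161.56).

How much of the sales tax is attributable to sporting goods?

Fishing rod £161.56: sporting goods → 9% → £14.5404
Tax on sporting goods: unrounded sum = £14.5404 → £14.54

£14.54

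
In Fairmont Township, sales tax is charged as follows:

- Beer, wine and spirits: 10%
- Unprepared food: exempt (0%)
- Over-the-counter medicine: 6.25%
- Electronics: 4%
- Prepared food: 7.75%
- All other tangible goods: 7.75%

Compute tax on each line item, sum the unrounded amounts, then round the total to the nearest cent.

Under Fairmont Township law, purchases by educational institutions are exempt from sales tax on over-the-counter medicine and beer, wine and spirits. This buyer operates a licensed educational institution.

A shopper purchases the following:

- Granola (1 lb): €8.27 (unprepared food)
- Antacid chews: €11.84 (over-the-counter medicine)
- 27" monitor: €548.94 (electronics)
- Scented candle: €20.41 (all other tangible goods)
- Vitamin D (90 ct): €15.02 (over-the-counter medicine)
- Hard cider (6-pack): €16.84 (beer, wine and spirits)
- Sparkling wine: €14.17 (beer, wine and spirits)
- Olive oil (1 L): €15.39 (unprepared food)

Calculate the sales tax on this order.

€23.54

Granola (1 lb) €8.27: unprepared food → 0% → €0.00
Antacid chews €11.84: over-the-counter medicine, buyer-exempt → 0% → €0.00
27" monitor €548.94: electronics → 4% → €21.9576
Scented candle €20.41: all other tangible goods → 7.75% → €1.581775
Vitamin D (90 ct) €15.02: over-the-counter medicine, buyer-exempt → 0% → €0.00
Hard cider (6-pack) €16.84: beer, wine and spirits, buyer-exempt → 0% → €0.00
Sparkling wine €14.17: beer, wine and spirits, buyer-exempt → 0% → €0.00
Olive oil (1 L) €15.39: unprepared food → 0% → €0.00
Unrounded tax sum = €23.539375 → €23.54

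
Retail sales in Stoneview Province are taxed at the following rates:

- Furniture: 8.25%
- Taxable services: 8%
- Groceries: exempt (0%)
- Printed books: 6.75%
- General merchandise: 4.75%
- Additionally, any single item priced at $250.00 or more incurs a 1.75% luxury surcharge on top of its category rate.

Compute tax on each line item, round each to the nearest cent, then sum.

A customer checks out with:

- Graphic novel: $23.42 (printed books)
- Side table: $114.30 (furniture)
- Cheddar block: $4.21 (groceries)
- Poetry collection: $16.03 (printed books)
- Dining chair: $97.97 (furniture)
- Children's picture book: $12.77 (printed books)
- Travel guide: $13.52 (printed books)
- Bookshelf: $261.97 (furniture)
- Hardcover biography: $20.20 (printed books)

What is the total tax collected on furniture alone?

$43.71

Side table $114.30: furniture → 8.25% → $9.43
Dining chair $97.97: furniture → 8.25% → $8.08
Bookshelf $261.97: furniture → 8.25% + 1.75% surcharge = 10% → $26.20
Tax on furniture = $9.43 + $8.08 + $26.20 = $43.71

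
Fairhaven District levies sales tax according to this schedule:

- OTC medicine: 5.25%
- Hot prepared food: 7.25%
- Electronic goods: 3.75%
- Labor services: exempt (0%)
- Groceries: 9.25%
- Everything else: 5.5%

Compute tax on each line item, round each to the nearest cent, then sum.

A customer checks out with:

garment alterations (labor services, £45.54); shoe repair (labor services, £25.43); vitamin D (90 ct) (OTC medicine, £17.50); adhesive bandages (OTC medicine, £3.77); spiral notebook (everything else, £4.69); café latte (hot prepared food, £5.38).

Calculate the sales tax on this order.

Garment alterations £45.54: labor services → 0% → £0.00
Shoe repair £25.43: labor services → 0% → £0.00
Vitamin D (90 ct) £17.50: OTC medicine → 5.25% → £0.92
Adhesive bandages £3.77: OTC medicine → 5.25% → £0.20
Spiral notebook £4.69: everything else → 5.5% → £0.26
Café latte £5.38: hot prepared food → 7.25% → £0.39
Total tax = £0.92 + £0.20 + £0.26 + £0.39 = £1.77

£1.77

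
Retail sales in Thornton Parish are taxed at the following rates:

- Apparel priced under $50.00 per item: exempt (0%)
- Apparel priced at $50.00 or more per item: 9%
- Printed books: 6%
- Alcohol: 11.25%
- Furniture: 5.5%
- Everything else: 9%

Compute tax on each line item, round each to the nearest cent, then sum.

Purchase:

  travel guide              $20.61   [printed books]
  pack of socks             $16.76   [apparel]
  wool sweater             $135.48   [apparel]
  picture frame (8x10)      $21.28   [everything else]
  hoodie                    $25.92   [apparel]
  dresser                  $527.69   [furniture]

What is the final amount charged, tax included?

$792.11

Travel guide $20.61: printed books → 6% → $1.24
Pack of socks $16.76: apparel, under $50.00 → 0% → $0.00
Wool sweater $135.48: apparel, $50.00 or more → 9% → $12.19
Picture frame (8x10) $21.28: everything else → 9% → $1.92
Hoodie $25.92: apparel, under $50.00 → 0% → $0.00
Dresser $527.69: furniture → 5.5% → $29.02
Subtotal = $747.74; tax = $44.37; total due = $792.11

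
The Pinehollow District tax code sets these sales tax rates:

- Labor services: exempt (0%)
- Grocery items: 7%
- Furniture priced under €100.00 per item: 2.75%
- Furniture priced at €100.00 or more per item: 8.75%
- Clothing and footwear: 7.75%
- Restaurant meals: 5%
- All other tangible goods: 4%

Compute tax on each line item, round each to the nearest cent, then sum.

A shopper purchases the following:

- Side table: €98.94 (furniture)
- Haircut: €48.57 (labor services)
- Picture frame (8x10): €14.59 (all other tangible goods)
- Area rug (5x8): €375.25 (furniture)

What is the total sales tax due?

Side table €98.94: furniture, under €100.00 → 2.75% → €2.72
Haircut €48.57: labor services → 0% → €0.00
Picture frame (8x10) €14.59: all other tangible goods → 4% → €0.58
Area rug (5x8) €375.25: furniture, €100.00 or more → 8.75% → €32.83
Total tax = €2.72 + €0.58 + €32.83 = €36.13

€36.13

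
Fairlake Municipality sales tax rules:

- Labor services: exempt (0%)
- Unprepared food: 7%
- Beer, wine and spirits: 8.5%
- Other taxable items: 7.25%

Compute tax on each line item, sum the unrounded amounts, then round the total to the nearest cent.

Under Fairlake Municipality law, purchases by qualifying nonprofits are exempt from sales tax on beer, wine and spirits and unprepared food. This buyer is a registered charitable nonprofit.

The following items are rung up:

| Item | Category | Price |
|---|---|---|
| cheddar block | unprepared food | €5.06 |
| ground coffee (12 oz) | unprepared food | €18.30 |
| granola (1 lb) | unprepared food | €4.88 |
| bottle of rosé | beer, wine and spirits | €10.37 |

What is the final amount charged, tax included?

€38.61

Cheddar block €5.06: unprepared food, buyer-exempt → 0% → €0.00
Ground coffee (12 oz) €18.30: unprepared food, buyer-exempt → 0% → €0.00
Granola (1 lb) €4.88: unprepared food, buyer-exempt → 0% → €0.00
Bottle of rosé €10.37: beer, wine and spirits, buyer-exempt → 0% → €0.00
Subtotal = €38.61; unrounded tax = €0.00 → €0.00; total due = €38.61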